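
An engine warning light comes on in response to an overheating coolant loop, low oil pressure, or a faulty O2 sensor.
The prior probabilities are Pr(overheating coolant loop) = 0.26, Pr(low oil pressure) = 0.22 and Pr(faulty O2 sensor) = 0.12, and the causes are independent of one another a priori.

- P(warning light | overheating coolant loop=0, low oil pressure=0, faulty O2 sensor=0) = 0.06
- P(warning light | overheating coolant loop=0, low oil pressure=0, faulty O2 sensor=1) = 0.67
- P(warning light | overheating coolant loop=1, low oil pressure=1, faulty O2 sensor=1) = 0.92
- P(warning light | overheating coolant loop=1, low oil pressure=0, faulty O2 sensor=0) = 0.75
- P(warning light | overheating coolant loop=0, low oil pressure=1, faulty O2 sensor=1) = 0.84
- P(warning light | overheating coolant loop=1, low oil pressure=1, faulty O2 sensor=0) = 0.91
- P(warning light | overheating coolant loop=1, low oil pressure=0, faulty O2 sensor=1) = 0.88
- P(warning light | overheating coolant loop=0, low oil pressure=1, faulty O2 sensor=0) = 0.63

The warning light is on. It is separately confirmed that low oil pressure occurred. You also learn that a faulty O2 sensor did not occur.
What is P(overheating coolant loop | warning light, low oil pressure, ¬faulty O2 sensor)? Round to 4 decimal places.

By total probability over both values of overheating coolant loop:
  P(warning light | low oil pressure, ¬faulty O2 sensor) = 0.63*0.74 + 0.91*0.26
        = 0.466200 + 0.236600 = 0.702800
Keeping only the overheating coolant loop-present terms gives 0.236600, so
  P(overheating coolant loop | warning light, low oil pressure, ¬faulty O2 sensor) = 0.236600 / 0.702800 ≈ 0.3367

P(overheating coolant loop | warning light, low oil pressure, ¬faulty O2 sensor) ≈ 0.3367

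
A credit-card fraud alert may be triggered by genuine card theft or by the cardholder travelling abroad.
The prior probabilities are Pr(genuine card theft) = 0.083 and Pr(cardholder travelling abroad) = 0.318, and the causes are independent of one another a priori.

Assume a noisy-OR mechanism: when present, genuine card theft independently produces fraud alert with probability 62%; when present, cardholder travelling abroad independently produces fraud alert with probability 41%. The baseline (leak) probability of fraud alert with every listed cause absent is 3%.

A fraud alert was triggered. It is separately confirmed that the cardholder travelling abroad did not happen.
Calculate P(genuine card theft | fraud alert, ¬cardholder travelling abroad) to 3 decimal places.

Under noisy-OR, P(fraud alert | causes) = 1 − (1−0.03)·∏(1−qᵢ) over the active causes.
Sum P(fraud alert|·) weighted by the priors over both values of genuine card theft:
  P(fraud alert | ¬cardholder travelling abroad) = 0.03×0.917 + 0.6314×0.083
        = 0.027510 + 0.052406 = 0.079916
The terms with genuine card theft present sum to 0.052406, so
  P(genuine card theft | fraud alert, ¬cardholder travelling abroad) = 0.052406 / 0.079916 ≈ 0.656

P(genuine card theft | fraud alert, ¬cardholder travelling abroad) ≈ 0.656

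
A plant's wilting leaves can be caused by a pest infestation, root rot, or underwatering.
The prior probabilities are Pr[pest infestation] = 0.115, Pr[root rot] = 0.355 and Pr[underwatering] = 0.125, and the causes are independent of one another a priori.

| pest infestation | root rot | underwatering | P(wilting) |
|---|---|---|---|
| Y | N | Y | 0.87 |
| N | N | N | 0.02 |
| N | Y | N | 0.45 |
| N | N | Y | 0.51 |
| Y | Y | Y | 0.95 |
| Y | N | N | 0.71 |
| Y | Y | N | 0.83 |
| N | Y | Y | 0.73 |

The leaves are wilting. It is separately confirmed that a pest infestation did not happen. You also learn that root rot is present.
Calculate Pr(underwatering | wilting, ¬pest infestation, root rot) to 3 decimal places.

Numerator (weight on configurations with underwatering): 0.73×0.125 = 0.091250
Denominator P(wilting | ¬pest infestation, root rot): 0.45×0.875 + 0.73×0.125 = 0.485000
P(underwatering | wilting, ¬pest infestation, root rot) = 0.091250/0.485000 ≈ 0.188

Pr(underwatering | wilting, ¬pest infestation, root rot) ≈ 0.188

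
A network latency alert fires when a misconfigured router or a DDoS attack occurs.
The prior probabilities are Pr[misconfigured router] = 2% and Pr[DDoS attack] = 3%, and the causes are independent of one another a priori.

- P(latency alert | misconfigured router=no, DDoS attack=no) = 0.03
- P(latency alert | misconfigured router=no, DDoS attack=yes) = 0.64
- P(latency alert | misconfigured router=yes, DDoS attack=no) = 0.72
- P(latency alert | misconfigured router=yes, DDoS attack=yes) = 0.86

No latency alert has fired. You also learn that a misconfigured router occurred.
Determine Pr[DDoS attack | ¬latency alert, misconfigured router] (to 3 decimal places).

P(¬latency alert | misconfigured router) = 0.28*0.97 + 0.14*0.03 = 0.271600 + 0.004200 = 0.275800
The DDoS attack-present share is 0.14*0.03 = 0.004200.
So P(DDoS attack | ¬latency alert, misconfigured router) = 0.004200/0.275800 ≈ 0.015.

Pr[DDoS attack | ¬latency alert, misconfigured router] ≈ 0.015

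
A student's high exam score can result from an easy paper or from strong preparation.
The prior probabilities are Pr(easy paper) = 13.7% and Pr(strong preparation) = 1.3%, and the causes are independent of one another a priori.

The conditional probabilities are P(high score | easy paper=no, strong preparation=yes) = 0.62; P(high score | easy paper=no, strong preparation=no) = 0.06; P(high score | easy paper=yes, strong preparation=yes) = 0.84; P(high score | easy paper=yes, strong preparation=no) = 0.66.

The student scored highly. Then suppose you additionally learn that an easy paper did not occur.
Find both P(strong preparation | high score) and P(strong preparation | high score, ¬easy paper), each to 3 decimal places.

Numerator (weight on configurations with strong preparation): 0.006956 + 0.001496 = 0.008452
The normalizing constant is 0.06·0.863·0.987 + 0.62·0.863·0.013 + 0.66·0.137·0.987 + 0.84·0.137·0.013 = 0.148804
P(strong preparation | high score) = 0.008452/0.148804 ≈ 0.057

Now also conditioning on easy paper≠true:
Numerator (weight on configurations with strong preparation): 0.62×0.013 = 0.008060
Normalizer over all consistent configurations: 0.06×0.987 + 0.62×0.013 = 0.067280
Posterior = 0.008060 / 0.067280 ≈ 0.120
Ruling out easy paper raises the posterior on strong preparation — the flip side of explaining away.

P(strong preparation | high score) ≈ 0.057; P(strong preparation | high score, ¬easy paper) ≈ 0.120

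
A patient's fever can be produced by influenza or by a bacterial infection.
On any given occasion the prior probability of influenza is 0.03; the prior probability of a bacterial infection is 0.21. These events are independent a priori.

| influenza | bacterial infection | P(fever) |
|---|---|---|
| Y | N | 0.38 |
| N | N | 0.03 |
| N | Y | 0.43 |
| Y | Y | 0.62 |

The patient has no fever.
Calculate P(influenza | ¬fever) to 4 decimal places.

By total probability over the 4 (influenza, bacterial infection) configurations:
  P(¬fever) = 0.97·0.97·0.79 + 0.57·0.97·0.21 + 0.62·0.03·0.79 + 0.38·0.03·0.21
        = 0.743311 + 0.116109 + 0.014694 + 0.002394 = 0.876508
The terms with influenza present sum to 0.017088, so
  P(influenza | ¬fever) = 0.017088 / 0.876508 ≈ 0.0195

P(influenza | ¬fever) ≈ 0.0195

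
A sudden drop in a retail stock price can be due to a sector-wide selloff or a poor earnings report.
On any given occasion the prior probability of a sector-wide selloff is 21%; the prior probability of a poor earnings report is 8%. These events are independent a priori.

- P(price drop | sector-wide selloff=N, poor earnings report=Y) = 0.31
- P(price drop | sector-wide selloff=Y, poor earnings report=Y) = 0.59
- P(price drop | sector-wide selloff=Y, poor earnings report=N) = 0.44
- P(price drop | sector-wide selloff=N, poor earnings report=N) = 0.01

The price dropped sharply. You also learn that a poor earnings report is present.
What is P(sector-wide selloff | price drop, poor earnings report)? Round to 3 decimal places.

P(price drop | poor earnings report) = 0.31·0.79 + 0.59·0.21 = 0.244900 + 0.123900 = 0.368800
Of this, 0.123900 comes from 0.59·0.21 (the sector-wide selloff=true cases).
So P(sector-wide selloff | price drop, poor earnings report) = 0.123900/0.368800 ≈ 0.336.

P(sector-wide selloff | price drop, poor earnings report) ≈ 0.336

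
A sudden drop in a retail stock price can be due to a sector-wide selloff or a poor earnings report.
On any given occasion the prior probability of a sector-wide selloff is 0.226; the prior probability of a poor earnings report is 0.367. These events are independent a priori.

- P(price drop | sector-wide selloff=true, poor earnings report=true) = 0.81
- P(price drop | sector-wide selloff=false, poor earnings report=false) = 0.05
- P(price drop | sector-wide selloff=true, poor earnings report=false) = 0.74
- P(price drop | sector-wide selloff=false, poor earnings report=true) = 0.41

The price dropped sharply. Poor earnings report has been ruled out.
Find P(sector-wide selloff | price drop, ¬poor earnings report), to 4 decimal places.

Weight on sector-wide selloff=true, given the evidence: 0.74·0.226 = 0.167240
The normalizing constant is 0.05·0.774 + 0.74·0.226 = 0.205940
P(sector-wide selloff | price drop, ¬poor earnings report) = 0.167240/0.205940 ≈ 0.8121

P(sector-wide selloff | price drop, ¬poor earnings report) ≈ 0.8121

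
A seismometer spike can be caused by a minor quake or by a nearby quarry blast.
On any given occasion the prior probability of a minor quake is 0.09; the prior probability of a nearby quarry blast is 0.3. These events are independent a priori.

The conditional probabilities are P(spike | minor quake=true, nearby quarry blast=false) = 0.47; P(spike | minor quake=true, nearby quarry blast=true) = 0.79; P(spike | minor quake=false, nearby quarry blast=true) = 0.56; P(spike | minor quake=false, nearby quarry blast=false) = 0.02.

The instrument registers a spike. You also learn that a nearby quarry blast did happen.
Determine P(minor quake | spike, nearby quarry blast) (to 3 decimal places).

P(minor quake | spike, nearby quarry blast) ≈ 0.122

Enumerate both values of minor quake and weight by the priors:
  P(spike | nearby quarry blast) = 0.56*0.91 + 0.79*0.09
        = 0.509600 + 0.071100 = 0.580700
The terms with minor quake present sum to 0.071100, so
  P(minor quake | spike, nearby quarry blast) = 0.071100 / 0.580700 ≈ 0.122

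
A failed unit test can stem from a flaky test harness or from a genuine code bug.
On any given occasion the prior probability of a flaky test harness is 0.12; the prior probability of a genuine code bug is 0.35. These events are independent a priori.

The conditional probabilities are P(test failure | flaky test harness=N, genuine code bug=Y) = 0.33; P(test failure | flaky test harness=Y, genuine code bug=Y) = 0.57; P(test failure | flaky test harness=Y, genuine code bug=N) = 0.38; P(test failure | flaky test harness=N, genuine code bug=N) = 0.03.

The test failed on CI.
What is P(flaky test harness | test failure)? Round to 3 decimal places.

P(flaky test harness | test failure) ≈ 0.311

Weight on flaky test harness=true, given the evidence: 0.029640 + 0.023940 = 0.053580
The normalizing constant is 0.03*0.88*0.65 + 0.33*0.88*0.35 + 0.38*0.12*0.65 + 0.57*0.12*0.35 = 0.172380
P(flaky test harness | test failure) = 0.053580/0.172380 ≈ 0.311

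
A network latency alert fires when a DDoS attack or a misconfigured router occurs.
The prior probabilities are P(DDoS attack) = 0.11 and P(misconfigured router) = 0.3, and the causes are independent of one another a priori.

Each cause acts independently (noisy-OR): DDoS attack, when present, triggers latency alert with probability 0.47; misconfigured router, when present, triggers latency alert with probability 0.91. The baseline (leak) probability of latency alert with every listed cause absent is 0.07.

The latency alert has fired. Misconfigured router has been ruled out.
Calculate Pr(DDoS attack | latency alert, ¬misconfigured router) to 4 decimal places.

Pr(DDoS attack | latency alert, ¬misconfigured router) ≈ 0.4724

Under noisy-OR, P(latency alert | causes) = 1 − (1−0.07)·∏(1−qᵢ) over the active causes.
Numerator (weight on configurations with DDoS attack): 0.5071*0.11 = 0.055781
Normalizer over all consistent configurations: 0.07*0.89 + 0.5071*0.11 = 0.118081
P(DDoS attack | latency alert, ¬misconfigured router) = 0.055781/0.118081 ≈ 0.4724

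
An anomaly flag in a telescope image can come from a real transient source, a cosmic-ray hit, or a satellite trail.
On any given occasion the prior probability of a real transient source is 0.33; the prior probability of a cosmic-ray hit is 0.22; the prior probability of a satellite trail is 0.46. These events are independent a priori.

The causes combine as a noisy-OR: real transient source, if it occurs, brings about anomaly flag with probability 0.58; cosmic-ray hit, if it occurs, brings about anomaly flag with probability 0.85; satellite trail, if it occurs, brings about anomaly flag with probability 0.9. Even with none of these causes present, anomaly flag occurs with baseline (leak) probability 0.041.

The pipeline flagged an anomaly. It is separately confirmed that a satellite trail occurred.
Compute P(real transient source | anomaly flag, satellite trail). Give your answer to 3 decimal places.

Under noisy-OR, P(anomaly flag | causes) = 1 − (1−0.041)·∏(1−qᵢ) over the active causes.
For the numerator, keep only real transient source=true terms: 0.247032 + 0.072161 = 0.319193
Denominator P(anomaly flag | satellite trail): 0.9041*0.67*0.78 + 0.985615*0.67*0.22 + 0.959722*0.33*0.78 + 0.993958*0.33*0.22 = 0.936956
Posterior = 0.319193 / 0.936956 ≈ 0.341

P(real transient source | anomaly flag, satellite trail) ≈ 0.341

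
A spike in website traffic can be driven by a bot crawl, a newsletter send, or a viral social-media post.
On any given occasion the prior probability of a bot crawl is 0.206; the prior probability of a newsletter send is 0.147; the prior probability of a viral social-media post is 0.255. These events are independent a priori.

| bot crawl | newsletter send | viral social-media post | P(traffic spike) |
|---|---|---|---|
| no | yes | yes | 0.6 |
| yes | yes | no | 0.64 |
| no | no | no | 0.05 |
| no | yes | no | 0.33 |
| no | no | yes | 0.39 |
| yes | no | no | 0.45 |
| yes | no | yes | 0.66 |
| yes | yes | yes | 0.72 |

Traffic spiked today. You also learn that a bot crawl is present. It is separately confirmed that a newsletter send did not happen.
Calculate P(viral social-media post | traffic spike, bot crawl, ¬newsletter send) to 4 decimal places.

P(viral social-media post | traffic spike, bot crawl, ¬newsletter send) ≈ 0.3342

For the numerator, keep only viral social-media post=true terms: 0.66×0.255 = 0.168300
Normalizer over all consistent configurations: 0.45×0.745 + 0.66×0.255 = 0.503550
P(viral social-media post | traffic spike, bot crawl, ¬newsletter send) = 0.168300/0.503550 ≈ 0.3342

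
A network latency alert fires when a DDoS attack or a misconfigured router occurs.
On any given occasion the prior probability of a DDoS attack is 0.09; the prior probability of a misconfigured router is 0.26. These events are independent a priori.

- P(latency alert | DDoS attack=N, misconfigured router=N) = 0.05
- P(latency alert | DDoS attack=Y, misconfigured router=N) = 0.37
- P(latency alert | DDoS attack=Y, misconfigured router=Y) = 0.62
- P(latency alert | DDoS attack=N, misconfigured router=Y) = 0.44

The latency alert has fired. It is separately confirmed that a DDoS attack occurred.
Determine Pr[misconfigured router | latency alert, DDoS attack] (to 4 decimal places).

For the numerator, keep only misconfigured router=true terms: 0.62×0.26 = 0.161200
Normalizer over all consistent configurations: 0.37×0.74 + 0.62×0.26 = 0.435000
P(misconfigured router | latency alert, DDoS attack) = 0.161200/0.435000 ≈ 0.3706

Pr[misconfigured router | latency alert, DDoS attack] ≈ 0.3706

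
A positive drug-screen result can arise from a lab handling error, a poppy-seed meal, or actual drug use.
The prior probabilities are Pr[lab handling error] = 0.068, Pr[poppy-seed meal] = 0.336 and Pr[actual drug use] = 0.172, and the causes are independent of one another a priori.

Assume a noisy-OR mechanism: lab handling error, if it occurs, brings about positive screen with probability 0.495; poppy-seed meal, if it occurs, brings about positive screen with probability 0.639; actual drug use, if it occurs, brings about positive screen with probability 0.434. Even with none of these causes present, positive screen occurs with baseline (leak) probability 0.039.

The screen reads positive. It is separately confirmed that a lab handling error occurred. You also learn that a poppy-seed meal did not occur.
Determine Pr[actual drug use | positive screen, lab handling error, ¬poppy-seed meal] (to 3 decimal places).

Pr[actual drug use | positive screen, lab handling error, ¬poppy-seed meal] ≈ 0.226

Under noisy-OR, P(positive screen | causes) = 1 − (1−0.039)·∏(1−qᵢ) over the active causes.
For the numerator, keep only actual drug use=true terms: 0.725317*0.172 = 0.124755
Normalizer over all consistent configurations: 0.514695*0.828 + 0.725317*0.172 = 0.550922
P(actual drug use | positive screen, lab handling error, ¬poppy-seed meal) = 0.124755/0.550922 ≈ 0.226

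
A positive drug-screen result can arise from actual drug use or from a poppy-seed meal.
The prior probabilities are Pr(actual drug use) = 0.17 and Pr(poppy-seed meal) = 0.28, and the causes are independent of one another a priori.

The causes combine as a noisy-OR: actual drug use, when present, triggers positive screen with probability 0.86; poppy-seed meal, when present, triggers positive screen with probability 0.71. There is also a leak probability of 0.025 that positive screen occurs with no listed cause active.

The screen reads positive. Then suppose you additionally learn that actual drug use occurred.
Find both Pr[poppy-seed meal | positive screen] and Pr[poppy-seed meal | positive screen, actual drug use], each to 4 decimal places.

Pr[poppy-seed meal | positive screen] ≈ 0.6378; Pr[poppy-seed meal | positive screen, actual drug use] ≈ 0.3019

Under noisy-OR, P(positive screen | causes) = 1 − (1−0.025)·∏(1−qᵢ) over the active causes.
By total probability over the 4 (actual drug use, poppy-seed meal) configurations:
  P(positive screen) = 0.025*0.83*0.72 + 0.71725*0.83*0.28 + 0.8635*0.17*0.72 + 0.960415*0.17*0.28
        = 0.014940 + 0.166689 + 0.105692 + 0.045716 = 0.333037
The terms with poppy-seed meal present sum to 0.212405, so
  P(poppy-seed meal | positive screen) = 0.212405 / 0.333037 ≈ 0.6378

Now condition on the additional information:
Enumerate both values of poppy-seed meal and weight by the priors:
  P(positive screen | actual drug use) = 0.8635×0.72 + 0.960415×0.28
        = 0.621720 + 0.268916 = 0.890636
Configurations with poppy-seed meal contribute 0.268916, so
  P(poppy-seed meal | positive screen, actual drug use) = 0.268916 / 0.890636 ≈ 0.3019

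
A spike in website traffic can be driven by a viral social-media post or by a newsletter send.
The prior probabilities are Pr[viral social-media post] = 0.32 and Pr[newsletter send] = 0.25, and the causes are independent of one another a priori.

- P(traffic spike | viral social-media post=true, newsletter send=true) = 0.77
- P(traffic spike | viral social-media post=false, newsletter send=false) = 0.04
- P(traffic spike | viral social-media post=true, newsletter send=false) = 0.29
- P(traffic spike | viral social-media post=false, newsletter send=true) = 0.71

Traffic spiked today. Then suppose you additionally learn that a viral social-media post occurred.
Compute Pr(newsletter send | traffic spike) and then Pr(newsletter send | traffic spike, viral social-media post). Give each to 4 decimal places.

Numerator (weight on configurations with newsletter send): 0.120700 + 0.061600 = 0.182300
The normalizing constant is 0.04*0.68*0.75 + 0.71*0.68*0.25 + 0.29*0.32*0.75 + 0.77*0.32*0.25 = 0.272300
Posterior = 0.182300 / 0.272300 ≈ 0.6695

Now also conditioning on viral social-media post=true:
Enumerate both values of newsletter send and weight by the priors:
  P(traffic spike | viral social-media post) = 0.29×0.75 + 0.77×0.25
        = 0.217500 + 0.192500 = 0.410000
The terms with newsletter send present sum to 0.192500, so
  P(newsletter send | traffic spike, viral social-media post) = 0.192500 / 0.410000 ≈ 0.4695
— viral social-media post explains away the evidence for newsletter send.

Pr(newsletter send | traffic spike) ≈ 0.6695; Pr(newsletter send | traffic spike, viral social-media post) ≈ 0.4695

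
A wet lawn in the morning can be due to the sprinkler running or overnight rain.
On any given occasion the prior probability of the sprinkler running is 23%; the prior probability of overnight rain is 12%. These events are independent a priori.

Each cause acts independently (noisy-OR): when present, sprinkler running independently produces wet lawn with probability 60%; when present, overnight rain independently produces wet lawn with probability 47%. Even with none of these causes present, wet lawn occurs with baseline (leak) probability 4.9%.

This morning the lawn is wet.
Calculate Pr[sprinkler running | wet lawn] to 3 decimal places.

Under noisy-OR, P(wet lawn | causes) = 1 − (1−0.049)·∏(1−qᵢ) over the active causes.
P(wet lawn) = 0.049×0.77×0.88 + 0.49597×0.77×0.12 + 0.6196×0.23×0.88 + 0.798388×0.23×0.12 = 0.033202 + 0.045828 + 0.125407 + 0.022036 = 0.226473
Of this, 0.147443 comes from 0.125407 + 0.022036 (the sprinkler running=true cases).
Hence the posterior is 0.147443/0.226473 ≈ 0.651.

Pr[sprinkler running | wet lawn] ≈ 0.651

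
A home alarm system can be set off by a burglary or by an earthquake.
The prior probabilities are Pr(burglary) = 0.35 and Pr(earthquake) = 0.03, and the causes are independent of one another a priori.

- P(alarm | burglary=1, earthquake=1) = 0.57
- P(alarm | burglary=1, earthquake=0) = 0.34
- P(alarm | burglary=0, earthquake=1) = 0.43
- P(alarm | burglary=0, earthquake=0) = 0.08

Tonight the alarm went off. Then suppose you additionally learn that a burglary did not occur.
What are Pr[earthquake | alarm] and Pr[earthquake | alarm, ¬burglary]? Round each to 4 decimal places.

Pr[earthquake | alarm] ≈ 0.0797; Pr[earthquake | alarm, ¬burglary] ≈ 0.1425

For the numerator, keep only earthquake=true terms: 0.008385 + 0.005985 = 0.014370
Denominator P(alarm): 0.08*0.65*0.97 + 0.43*0.65*0.03 + 0.34*0.35*0.97 + 0.57*0.35*0.03 = 0.180240
P(earthquake | alarm) = 0.014370/0.180240 ≈ 0.0797

With the extra evidence:
Sum P(alarm|·) weighted by the priors over both values of earthquake:
  P(alarm | ¬burglary) = 0.08×0.97 + 0.43×0.03
        = 0.077600 + 0.012900 = 0.090500
Keeping only the earthquake-present terms gives 0.012900, so
  P(earthquake | alarm, ¬burglary) = 0.012900 / 0.090500 ≈ 0.1425
With burglary excluded, earthquake must carry more of the explanatory weight for the alarm.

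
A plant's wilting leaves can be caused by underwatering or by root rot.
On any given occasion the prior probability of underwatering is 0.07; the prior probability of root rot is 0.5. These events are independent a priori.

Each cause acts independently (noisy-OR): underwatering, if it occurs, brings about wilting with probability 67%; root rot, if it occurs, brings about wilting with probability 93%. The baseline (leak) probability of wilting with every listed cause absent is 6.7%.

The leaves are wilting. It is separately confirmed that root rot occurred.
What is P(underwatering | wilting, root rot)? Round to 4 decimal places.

Under noisy-OR, P(wilting | causes) = 1 − (1−0.067)·∏(1−qᵢ) over the active causes.
Enumerate both values of underwatering and weight by the priors:
  P(wilting | root rot) = 0.93469*0.93 + 0.978448*0.07
        = 0.869262 + 0.068491 = 0.937753
Configurations with underwatering contribute 0.068491, so
  P(underwatering | wilting, root rot) = 0.068491 / 0.937753 ≈ 0.0730

P(underwatering | wilting, root rot) ≈ 0.0730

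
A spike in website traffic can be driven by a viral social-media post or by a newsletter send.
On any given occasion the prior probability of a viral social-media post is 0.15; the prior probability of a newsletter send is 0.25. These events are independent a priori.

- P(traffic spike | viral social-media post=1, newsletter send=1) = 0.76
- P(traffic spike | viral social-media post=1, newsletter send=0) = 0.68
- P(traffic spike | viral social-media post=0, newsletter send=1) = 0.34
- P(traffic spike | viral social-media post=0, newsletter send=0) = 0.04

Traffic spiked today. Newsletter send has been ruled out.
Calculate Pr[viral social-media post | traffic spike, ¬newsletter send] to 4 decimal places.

Weight on viral social-media post=true, given the evidence: 0.68×0.15 = 0.102000
Normalizer over all consistent configurations: 0.04×0.85 + 0.68×0.15 = 0.136000
Posterior = 0.102000 / 0.136000 ≈ 0.7500

Pr[viral social-media post | traffic spike, ¬newsletter send] ≈ 0.7500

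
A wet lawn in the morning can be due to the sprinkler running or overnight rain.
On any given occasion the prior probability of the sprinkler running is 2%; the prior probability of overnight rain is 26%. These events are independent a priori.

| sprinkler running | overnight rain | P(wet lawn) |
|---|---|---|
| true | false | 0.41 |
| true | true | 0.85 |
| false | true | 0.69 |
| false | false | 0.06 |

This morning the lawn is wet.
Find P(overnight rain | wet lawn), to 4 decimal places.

P(overnight rain | wet lawn) ≈ 0.7843

Weight on overnight rain=true, given the evidence: 0.175812 + 0.004420 = 0.180232
Normalizer over all consistent configurations: 0.06·0.98·0.74 + 0.69·0.98·0.26 + 0.41·0.02·0.74 + 0.85·0.02·0.26 = 0.229812
Posterior = 0.180232 / 0.229812 ≈ 0.7843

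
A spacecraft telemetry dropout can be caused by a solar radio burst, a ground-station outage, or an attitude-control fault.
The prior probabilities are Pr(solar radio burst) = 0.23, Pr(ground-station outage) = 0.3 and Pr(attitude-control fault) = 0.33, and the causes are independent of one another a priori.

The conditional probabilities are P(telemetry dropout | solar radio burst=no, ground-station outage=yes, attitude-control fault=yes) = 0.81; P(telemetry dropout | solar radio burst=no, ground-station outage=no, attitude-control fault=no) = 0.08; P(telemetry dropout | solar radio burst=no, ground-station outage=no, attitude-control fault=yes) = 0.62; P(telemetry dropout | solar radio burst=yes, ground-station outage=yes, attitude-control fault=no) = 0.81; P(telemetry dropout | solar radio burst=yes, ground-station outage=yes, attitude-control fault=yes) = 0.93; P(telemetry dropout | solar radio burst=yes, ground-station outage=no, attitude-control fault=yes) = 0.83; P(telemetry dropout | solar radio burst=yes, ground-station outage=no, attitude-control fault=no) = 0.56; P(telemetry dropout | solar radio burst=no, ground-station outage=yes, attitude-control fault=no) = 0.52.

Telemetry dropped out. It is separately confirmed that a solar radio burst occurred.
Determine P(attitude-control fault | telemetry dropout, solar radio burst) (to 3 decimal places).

P(attitude-control fault | telemetry dropout, solar radio burst) ≈ 0.400

P(telemetry dropout | solar radio burst) = 0.56*0.7*0.67 + 0.83*0.7*0.33 + 0.81*0.3*0.67 + 0.93*0.3*0.33 = 0.262640 + 0.191730 + 0.162810 + 0.092070 = 0.709250
The attitude-control fault-present share is 0.191730 + 0.092070 = 0.283800.
So P(attitude-control fault | telemetry dropout, solar radio burst) = 0.283800/0.709250 ≈ 0.400.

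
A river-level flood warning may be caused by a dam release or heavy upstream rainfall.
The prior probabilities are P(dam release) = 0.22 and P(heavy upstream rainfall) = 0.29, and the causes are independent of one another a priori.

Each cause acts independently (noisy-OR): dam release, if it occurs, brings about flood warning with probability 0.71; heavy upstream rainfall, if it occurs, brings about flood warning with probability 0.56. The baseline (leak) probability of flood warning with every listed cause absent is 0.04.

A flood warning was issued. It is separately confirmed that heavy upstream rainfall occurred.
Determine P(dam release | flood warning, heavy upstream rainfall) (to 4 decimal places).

P(dam release | flood warning, heavy upstream rainfall) ≈ 0.3000

Under noisy-OR, P(flood warning | causes) = 1 − (1−0.04)·∏(1−qᵢ) over the active causes.
Numerator (weight on configurations with dam release): 0.877504*0.22 = 0.193051
The normalizing constant is 0.5776*0.78 + 0.877504*0.22 = 0.643579
Posterior = 0.193051 / 0.643579 ≈ 0.3000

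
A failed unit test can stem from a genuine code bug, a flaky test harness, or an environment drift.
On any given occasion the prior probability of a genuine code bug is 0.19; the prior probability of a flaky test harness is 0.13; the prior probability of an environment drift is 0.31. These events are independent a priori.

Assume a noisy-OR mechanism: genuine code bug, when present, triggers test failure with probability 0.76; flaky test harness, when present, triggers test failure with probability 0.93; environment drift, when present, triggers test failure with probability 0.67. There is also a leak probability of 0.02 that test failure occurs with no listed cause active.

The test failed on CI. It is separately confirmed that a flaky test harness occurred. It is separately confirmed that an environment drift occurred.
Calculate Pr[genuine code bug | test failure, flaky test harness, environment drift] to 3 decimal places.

Under noisy-OR, P(test failure | causes) = 1 − (1−0.02)·∏(1−qᵢ) over the active causes.
Enumerate both values of genuine code bug and weight by the priors:
  P(test failure | flaky test harness, environment drift) = 0.977362·0.81 + 0.994567·0.19
        = 0.791663 + 0.188968 = 0.980631
Configurations with genuine code bug contribute 0.188968, so
  P(genuine code bug | test failure, flaky test harness, environment drift) = 0.188968 / 0.980631 ≈ 0.193

Pr[genuine code bug | test failure, flaky test harness, environment drift] ≈ 0.193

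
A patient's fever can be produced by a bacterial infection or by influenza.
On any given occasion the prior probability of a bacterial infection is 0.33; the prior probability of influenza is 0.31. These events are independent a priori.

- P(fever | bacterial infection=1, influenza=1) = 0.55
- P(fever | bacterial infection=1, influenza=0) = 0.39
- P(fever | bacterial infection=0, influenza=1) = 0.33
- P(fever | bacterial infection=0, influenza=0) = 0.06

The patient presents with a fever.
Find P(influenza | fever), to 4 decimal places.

Numerator (weight on configurations with influenza): 0.068541 + 0.056265 = 0.124806
The normalizing constant is 0.06·0.67·0.69 + 0.33·0.67·0.31 + 0.39·0.33·0.69 + 0.55·0.33·0.31 = 0.241347
Posterior = 0.124806 / 0.241347 ≈ 0.5171

P(influenza | fever) ≈ 0.5171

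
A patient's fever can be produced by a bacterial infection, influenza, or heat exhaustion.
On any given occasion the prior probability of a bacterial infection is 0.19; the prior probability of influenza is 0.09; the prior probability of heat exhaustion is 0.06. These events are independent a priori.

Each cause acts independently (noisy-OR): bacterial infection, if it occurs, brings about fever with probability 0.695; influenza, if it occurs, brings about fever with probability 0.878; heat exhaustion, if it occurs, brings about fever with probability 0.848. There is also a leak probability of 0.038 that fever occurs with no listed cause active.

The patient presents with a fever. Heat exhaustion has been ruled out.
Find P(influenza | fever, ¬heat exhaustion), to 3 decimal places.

Under noisy-OR, P(fever | causes) = 1 − (1−0.038)·∏(1−qᵢ) over the active causes.
For the numerator, keep only influenza=true terms: 0.064344 + 0.016488 = 0.080832
Normalizer over all consistent configurations: 0.038·0.81·0.91 + 0.882636·0.81·0.09 + 0.70659·0.19·0.91 + 0.964204·0.19·0.09 = 0.231011
P(influenza | fever, ¬heat exhaustion) = 0.080832/0.231011 ≈ 0.350

P(influenza | fever, ¬heat exhaustion) ≈ 0.350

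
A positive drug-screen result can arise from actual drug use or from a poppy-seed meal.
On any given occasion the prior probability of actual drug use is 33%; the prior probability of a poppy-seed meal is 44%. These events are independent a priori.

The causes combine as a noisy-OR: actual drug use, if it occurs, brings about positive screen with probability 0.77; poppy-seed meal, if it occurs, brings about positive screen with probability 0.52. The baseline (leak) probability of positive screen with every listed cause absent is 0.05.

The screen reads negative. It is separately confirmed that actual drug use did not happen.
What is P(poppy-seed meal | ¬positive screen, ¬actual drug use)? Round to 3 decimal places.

Under noisy-OR, P(positive screen | causes) = 1 − (1−0.05)·∏(1−qᵢ) over the active causes.
Weight on poppy-seed meal=true, given the evidence: 0.456×0.44 = 0.200640
Denominator P(¬positive screen | ¬actual drug use): 0.95×0.56 + 0.456×0.44 = 0.732640
Posterior = 0.200640 / 0.732640 ≈ 0.274

P(poppy-seed meal | ¬positive screen, ¬actual drug use) ≈ 0.274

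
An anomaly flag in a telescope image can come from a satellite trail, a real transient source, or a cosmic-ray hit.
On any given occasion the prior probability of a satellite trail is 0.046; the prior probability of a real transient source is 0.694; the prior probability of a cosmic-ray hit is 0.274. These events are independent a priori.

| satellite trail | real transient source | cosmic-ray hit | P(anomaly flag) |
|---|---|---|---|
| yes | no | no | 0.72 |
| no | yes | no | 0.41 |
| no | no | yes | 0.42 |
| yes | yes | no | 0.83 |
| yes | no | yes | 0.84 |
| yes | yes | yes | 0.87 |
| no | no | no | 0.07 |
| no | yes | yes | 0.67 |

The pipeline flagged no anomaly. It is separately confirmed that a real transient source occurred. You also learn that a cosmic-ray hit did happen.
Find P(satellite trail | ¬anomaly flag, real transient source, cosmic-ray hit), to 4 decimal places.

P(satellite trail | ¬anomaly flag, real transient source, cosmic-ray hit) ≈ 0.0186

Weight on satellite trail=true, given the evidence: 0.13×0.046 = 0.005980
The normalizing constant is 0.33×0.954 + 0.13×0.046 = 0.320800
Posterior = 0.005980 / 0.320800 ≈ 0.0186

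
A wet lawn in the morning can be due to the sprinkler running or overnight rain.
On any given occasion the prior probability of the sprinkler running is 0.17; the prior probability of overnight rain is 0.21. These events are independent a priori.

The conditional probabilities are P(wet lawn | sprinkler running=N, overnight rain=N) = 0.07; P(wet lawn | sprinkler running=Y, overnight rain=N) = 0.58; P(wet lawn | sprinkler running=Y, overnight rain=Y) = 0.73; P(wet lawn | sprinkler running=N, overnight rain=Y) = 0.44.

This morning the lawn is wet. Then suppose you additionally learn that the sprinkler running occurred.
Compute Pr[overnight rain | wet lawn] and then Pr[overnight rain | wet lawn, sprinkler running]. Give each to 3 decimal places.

Pr[overnight rain | wet lawn] ≈ 0.454; Pr[overnight rain | wet lawn, sprinkler running] ≈ 0.251

P(wet lawn) = 0.07*0.83*0.79 + 0.44*0.83*0.21 + 0.58*0.17*0.79 + 0.73*0.17*0.21 = 0.045899 + 0.076692 + 0.077894 + 0.026061 = 0.226546
The overnight rain-present share is 0.076692 + 0.026061 = 0.102753.
P(overnight rain | wet lawn) = 0.102753 / 0.226546 ≈ 0.454

With the extra evidence:
Sum P(wet lawn|·) weighted by the priors over both values of overnight rain:
  P(wet lawn | sprinkler running) = 0.58*0.79 + 0.73*0.21
        = 0.458200 + 0.153300 = 0.611500
Keeping only the overnight rain-present terms gives 0.153300, so
  P(overnight rain | wet lawn, sprinkler running) = 0.153300 / 0.611500 ≈ 0.251
Conditioning on sprinkler running lowers the posterior on overnight rain: the classic explaining-away effect in a common-effect structure.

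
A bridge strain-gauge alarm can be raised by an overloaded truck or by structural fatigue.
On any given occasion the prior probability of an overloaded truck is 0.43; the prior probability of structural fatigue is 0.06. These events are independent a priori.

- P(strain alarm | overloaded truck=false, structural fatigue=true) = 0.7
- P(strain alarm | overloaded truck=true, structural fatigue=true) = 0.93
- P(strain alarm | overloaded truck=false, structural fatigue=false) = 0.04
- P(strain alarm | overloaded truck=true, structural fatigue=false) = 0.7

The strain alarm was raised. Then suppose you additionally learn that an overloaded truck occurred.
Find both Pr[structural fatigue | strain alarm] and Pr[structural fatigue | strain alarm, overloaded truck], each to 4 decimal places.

Pr[structural fatigue | strain alarm] ≈ 0.1361; Pr[structural fatigue | strain alarm, overloaded truck] ≈ 0.0782

Enumerate the 4 (overloaded truck, structural fatigue) configurations and weight by the priors:
  P(strain alarm) = 0.04*0.57*0.94 + 0.7*0.57*0.06 + 0.7*0.43*0.94 + 0.93*0.43*0.06
        = 0.021432 + 0.023940 + 0.282940 + 0.023994 = 0.352306
The terms with structural fatigue present sum to 0.047934, so
  P(structural fatigue | strain alarm) = 0.047934 / 0.352306 ≈ 0.1361

Now condition on the additional information:
P(strain alarm | overloaded truck) = 0.7×0.94 + 0.93×0.06 = 0.658000 + 0.055800 = 0.713800
The structural fatigue-present share is 0.93×0.06 = 0.055800.
Hence the posterior is 0.055800/0.713800 ≈ 0.0782.
— overloaded truck explains away the evidence for structural fatigue.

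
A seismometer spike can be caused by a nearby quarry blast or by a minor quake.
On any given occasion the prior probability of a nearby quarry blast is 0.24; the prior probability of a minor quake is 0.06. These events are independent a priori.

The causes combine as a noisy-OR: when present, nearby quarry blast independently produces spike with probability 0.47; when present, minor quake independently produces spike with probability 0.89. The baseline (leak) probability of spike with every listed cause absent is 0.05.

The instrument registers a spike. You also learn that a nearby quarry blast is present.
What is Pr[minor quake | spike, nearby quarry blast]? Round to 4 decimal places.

Under noisy-OR, P(spike | causes) = 1 − (1−0.05)·∏(1−qᵢ) over the active causes.
P(spike | nearby quarry blast) = 0.4965*0.94 + 0.944615*0.06 = 0.466710 + 0.056677 = 0.523387
The minor quake-present share is 0.944615*0.06 = 0.056677.
Hence the posterior is 0.056677/0.523387 ≈ 0.1083.

Pr[minor quake | spike, nearby quarry blast] ≈ 0.1083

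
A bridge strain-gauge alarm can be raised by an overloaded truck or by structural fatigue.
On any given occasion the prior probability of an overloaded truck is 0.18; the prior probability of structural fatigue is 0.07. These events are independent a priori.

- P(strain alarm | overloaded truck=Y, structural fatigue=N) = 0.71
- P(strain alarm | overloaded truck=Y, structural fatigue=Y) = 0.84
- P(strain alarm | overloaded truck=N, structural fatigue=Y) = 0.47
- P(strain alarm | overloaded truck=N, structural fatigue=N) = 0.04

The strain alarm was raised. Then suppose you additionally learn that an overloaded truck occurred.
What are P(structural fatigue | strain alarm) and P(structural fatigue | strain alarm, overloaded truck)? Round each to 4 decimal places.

P(strain alarm) = 0.04*0.82*0.93 + 0.47*0.82*0.07 + 0.71*0.18*0.93 + 0.84*0.18*0.07 = 0.030504 + 0.026978 + 0.118854 + 0.010584 = 0.186920
Restricting to configurations with structural fatigue present: 0.026978 + 0.010584 = 0.037562.
So P(structural fatigue | strain alarm) = 0.037562/0.186920 ≈ 0.2010.

Now condition on the additional information:
P(strain alarm | overloaded truck) = 0.71×0.93 + 0.84×0.07 = 0.660300 + 0.058800 = 0.719100
The structural fatigue-present share is 0.84×0.07 = 0.058800.
P(structural fatigue | strain alarm, overloaded truck) = 0.058800 / 0.719100 ≈ 0.0818
— overloaded truck explains away the evidence for structural fatigue.

P(structural fatigue | strain alarm) ≈ 0.2010; P(structural fatigue | strain alarm, overloaded truck) ≈ 0.0818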